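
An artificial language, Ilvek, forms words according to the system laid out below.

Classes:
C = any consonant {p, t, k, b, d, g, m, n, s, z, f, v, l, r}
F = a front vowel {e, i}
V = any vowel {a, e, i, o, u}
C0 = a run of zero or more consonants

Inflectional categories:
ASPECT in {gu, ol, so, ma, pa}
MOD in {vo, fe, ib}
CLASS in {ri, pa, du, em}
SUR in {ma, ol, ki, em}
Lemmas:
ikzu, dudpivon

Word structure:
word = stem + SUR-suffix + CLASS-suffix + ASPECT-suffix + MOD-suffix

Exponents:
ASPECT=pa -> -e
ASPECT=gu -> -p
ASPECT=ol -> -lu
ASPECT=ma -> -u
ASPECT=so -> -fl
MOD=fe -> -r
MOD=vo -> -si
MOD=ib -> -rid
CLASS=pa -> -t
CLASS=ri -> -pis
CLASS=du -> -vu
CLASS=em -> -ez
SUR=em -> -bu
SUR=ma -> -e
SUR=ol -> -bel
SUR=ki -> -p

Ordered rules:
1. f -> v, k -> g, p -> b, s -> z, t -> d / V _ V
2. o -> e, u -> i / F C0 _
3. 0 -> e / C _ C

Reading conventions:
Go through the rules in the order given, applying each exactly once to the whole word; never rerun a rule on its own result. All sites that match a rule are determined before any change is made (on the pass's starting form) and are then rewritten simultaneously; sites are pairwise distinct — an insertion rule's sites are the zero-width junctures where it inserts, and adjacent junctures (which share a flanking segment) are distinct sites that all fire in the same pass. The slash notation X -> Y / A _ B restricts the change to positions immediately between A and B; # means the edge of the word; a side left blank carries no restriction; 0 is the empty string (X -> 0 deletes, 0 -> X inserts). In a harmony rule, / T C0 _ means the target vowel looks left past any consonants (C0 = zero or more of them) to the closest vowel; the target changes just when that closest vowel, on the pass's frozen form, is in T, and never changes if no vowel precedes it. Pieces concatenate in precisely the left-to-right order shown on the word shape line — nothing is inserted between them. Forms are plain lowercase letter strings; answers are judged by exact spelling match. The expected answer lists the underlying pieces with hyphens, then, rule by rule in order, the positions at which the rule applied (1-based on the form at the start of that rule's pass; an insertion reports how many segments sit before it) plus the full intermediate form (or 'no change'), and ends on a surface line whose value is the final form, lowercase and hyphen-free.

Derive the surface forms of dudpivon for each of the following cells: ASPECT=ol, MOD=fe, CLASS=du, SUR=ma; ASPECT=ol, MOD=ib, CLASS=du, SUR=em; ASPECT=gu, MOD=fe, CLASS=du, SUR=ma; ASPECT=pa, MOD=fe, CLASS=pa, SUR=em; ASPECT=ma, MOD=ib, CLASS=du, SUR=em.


cell ASPECT=ol, MOD=fe, CLASS=du, SUR=ma:
underlying: dudpivon-e-vu-lu-r
1. f -> v, k -> g, p -> b, s -> z, t -> d / V _ V: no change
2. o -> e, u -> i / F C0 _: fires at position(s) 7, 11: dudpivenevilur
3. 0 -> e / C _ C: inserts after position(s) 3: dudepivenevilur
surface: dudepivenevilur

cell ASPECT=ol, MOD=ib, CLASS=du, SUR=em:
underlying: dudpivon-bu-vu-lu-rid
1. f -> v, k -> g, p -> b, s -> z, t -> d / V _ V: no change
2. o -> e, u -> i / F C0 _: fires at position(s) 7: dudpivenbuvulurid
3. 0 -> e / C _ C: inserts after position(s) 3, 8: dudepivenebuvulurid
surface: dudepivenebuvulurid

cell ASPECT=gu, MOD=fe, CLASS=du, SUR=ma:
underlying: dudpivon-e-vu-p-r
1. f -> v, k -> g, p -> b, s -> z, t -> d / V _ V: no change
2. o -> e, u -> i / F C0 _: fires at position(s) 7, 11: dudpivenevipr
3. 0 -> e / C _ C: inserts after position(s) 3, 12: dudepiveneviper
surface: dudepiveneviper

cell ASPECT=pa, MOD=fe, CLASS=pa, SUR=em:
underlying: dudpivon-bu-t-e-r
1. f -> v, k -> g, p -> b, s -> z, t -> d / V _ V: fires at position(s) 11: dudpivonbuder
2. o -> e, u -> i / F C0 _: fires at position(s) 7: dudpivenbuder
3. 0 -> e / C _ C: inserts after position(s) 3, 8: dudepivenebuder
surface: dudepivenebuder

cell ASPECT=ma, MOD=ib, CLASS=du, SUR=em:
underlying: dudpivon-bu-vu-u-rid
1. f -> v, k -> g, p -> b, s -> z, t -> d / V _ V: no change
2. o -> e, u -> i / F C0 _: fires at position(s) 7: dudpivenbuvuurid
3. 0 -> e / C _ C: inserts after position(s) 3, 8: dudepivenebuvuurid
surface: dudepivenebuvuurid


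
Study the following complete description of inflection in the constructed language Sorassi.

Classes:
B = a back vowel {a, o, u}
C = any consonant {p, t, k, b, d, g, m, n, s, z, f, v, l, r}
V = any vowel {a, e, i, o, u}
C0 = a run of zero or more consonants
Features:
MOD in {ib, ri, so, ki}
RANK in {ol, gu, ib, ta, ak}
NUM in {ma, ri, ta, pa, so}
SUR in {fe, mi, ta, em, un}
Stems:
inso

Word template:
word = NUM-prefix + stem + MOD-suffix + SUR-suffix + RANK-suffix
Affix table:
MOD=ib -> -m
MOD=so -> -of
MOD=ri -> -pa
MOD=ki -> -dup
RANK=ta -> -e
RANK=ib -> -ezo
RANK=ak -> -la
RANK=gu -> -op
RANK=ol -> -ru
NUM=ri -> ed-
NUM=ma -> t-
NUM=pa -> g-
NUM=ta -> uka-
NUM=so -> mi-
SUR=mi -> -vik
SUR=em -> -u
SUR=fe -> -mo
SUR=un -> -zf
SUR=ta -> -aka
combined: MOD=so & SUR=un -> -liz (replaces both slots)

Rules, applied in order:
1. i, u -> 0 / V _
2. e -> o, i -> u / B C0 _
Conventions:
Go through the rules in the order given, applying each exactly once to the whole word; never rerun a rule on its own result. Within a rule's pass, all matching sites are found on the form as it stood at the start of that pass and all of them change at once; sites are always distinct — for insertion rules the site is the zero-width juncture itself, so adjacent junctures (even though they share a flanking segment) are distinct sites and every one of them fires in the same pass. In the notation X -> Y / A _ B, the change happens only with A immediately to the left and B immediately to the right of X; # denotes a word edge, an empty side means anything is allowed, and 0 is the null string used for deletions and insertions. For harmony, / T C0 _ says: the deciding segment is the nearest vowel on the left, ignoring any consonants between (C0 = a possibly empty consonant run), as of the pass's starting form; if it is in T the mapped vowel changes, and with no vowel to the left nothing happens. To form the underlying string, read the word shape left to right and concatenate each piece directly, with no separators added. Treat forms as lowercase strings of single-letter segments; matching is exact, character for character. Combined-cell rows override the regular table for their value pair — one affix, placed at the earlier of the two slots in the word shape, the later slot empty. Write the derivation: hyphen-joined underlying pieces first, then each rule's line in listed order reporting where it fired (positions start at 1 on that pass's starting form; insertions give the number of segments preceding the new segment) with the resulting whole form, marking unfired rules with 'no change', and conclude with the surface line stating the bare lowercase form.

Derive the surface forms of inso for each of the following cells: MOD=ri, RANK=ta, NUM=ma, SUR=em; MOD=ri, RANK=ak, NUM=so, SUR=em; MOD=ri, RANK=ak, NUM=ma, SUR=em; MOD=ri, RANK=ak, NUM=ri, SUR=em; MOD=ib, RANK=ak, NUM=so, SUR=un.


cell MOD=ri, RANK=ta, NUM=ma, SUR=em:
underlying: t-inso-pa-u-e
1. i, u -> 0 / V _: fires at position(s) 8: tinsopae
2. e -> o, i -> u / B C0 _: fires at position(s) 8: tinsopao
surface: tinsopao

cell MOD=ri, RANK=ak, NUM=so, SUR=em:
underlying: mi-inso-pa-u-la
1. i, u -> 0 / V _: fires at position(s) 3, 9: minsopala
2. e -> o, i -> u / B C0 _: no change
surface: minsopala

cell MOD=ri, RANK=ak, NUM=ma, SUR=em:
underlying: t-inso-pa-u-la
1. i, u -> 0 / V _: fires at position(s) 8: tinsopala
2. e -> o, i -> u / B C0 _: no change
surface: tinsopala

cell MOD=ri, RANK=ak, NUM=ri, SUR=em:
underlying: ed-inso-pa-u-la
1. i, u -> 0 / V _: fires at position(s) 9: edinsopala
2. e -> o, i -> u / B C0 _: no change
surface: edinsopala

cell MOD=ib, RANK=ak, NUM=so, SUR=un:
underlying: mi-inso-m-zf-la
1. i, u -> 0 / V _: fires at position(s) 3: minsomzfla
2. e -> o, i -> u / B C0 _: no change
surface: minsomzfla


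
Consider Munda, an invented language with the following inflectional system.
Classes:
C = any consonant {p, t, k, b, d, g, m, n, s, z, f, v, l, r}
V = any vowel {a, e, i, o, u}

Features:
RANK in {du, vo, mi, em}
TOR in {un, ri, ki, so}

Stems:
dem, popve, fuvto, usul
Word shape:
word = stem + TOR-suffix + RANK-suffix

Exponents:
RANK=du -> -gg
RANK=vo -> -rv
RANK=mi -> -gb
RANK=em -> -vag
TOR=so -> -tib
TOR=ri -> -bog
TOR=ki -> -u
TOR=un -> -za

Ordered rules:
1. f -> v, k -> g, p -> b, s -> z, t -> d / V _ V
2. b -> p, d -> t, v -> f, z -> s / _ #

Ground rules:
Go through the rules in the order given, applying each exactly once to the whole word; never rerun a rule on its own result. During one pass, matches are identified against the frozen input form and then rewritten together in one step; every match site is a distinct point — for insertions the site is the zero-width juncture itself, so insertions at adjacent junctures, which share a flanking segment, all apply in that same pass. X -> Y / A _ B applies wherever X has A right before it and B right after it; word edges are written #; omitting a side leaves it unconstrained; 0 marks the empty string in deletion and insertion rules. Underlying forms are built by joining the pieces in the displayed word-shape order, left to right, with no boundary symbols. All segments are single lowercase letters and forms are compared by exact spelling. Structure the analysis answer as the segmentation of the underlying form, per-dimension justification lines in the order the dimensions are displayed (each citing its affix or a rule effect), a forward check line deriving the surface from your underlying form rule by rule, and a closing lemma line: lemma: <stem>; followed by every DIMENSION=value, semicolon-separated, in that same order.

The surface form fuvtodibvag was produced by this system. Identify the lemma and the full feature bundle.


underlying: fuvto-tib-vag
RANK=em - signalled by the affix -vag
TOR=so - signalled by the affix -tib
check: fuvtotibvag -> fuvtodibvag -> fuvtodibvag
lemma: fuvto; RANK=em; TOR=so


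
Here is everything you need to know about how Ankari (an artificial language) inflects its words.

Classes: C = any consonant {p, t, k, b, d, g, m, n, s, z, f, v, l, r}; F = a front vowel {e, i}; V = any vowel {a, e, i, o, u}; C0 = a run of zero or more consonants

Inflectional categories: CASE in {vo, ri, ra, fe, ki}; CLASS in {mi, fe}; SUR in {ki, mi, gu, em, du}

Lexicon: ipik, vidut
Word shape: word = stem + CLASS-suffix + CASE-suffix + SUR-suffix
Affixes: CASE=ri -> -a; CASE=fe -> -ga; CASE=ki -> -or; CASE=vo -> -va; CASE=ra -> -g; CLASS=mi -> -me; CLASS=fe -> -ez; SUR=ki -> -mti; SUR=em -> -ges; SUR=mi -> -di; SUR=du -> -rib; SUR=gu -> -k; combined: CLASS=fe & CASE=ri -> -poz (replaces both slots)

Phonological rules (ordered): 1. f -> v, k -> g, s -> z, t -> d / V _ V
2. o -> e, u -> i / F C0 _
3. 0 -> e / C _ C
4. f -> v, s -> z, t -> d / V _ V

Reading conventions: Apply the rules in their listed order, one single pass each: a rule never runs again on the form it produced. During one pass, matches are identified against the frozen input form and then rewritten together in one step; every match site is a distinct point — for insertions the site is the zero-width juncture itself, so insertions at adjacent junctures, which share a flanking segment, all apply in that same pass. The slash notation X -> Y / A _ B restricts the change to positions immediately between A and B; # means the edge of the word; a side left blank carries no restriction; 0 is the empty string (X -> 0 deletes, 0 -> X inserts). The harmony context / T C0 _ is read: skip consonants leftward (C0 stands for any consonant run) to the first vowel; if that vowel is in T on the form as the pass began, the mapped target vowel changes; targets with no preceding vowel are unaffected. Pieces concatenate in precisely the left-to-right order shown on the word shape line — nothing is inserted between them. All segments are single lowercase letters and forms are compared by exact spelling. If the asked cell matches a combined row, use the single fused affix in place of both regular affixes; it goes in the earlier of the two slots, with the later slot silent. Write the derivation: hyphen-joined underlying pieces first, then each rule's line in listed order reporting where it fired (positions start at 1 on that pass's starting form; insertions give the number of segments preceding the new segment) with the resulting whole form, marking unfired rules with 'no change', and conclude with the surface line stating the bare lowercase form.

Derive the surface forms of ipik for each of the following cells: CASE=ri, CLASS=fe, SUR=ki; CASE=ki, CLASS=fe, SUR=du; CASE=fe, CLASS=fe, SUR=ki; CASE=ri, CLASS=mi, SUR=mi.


cell CASE=ri, CLASS=fe, SUR=ki:
underlying: ipik-poz-mti
1. f -> v, k -> g, s -> z, t -> d / V _ V: no change
2. o -> e, u -> i / F C0 _: fires at position(s) 6: ipikpezmti
3. 0 -> e / C _ C: inserts after position(s) 4, 7, 8: ipikepezemeti
4. f -> v, s -> z, t -> d / V _ V: fires at position(s) 12: ipikepezemedi
surface: ipikepezemedi

cell CASE=ki, CLASS=fe, SUR=du:
underlying: ipik-ez-or-rib
1. f -> v, k -> g, s -> z, t -> d / V _ V: fires at position(s) 4: ipigezorrib
2. o -> e, u -> i / F C0 _: fires at position(s) 7: ipigezerrib
3. 0 -> e / C _ C: inserts after position(s) 8: ipigezererib
4. f -> v, s -> z, t -> d / V _ V: no change
surface: ipigezererib

cell CASE=fe, CLASS=fe, SUR=ki:
underlying: ipik-ez-ga-mti
1. f -> v, k -> g, s -> z, t -> d / V _ V: fires at position(s) 4: ipigezgamti
2. o -> e, u -> i / F C0 _: no change
3. 0 -> e / C _ C: inserts after position(s) 6, 9: ipigezegameti
4. f -> v, s -> z, t -> d / V _ V: fires at position(s) 12: ipigezegamedi
surface: ipigezegamedi

cell CASE=ri, CLASS=mi, SUR=mi:
underlying: ipik-me-a-di
1. f -> v, k -> g, s -> z, t -> d / V _ V: no change
2. o -> e, u -> i / F C0 _: no change
3. 0 -> e / C _ C: inserts after position(s) 4: ipikemeadi
4. f -> v, s -> z, t -> d / V _ V: no change
surface: ipikemeadi


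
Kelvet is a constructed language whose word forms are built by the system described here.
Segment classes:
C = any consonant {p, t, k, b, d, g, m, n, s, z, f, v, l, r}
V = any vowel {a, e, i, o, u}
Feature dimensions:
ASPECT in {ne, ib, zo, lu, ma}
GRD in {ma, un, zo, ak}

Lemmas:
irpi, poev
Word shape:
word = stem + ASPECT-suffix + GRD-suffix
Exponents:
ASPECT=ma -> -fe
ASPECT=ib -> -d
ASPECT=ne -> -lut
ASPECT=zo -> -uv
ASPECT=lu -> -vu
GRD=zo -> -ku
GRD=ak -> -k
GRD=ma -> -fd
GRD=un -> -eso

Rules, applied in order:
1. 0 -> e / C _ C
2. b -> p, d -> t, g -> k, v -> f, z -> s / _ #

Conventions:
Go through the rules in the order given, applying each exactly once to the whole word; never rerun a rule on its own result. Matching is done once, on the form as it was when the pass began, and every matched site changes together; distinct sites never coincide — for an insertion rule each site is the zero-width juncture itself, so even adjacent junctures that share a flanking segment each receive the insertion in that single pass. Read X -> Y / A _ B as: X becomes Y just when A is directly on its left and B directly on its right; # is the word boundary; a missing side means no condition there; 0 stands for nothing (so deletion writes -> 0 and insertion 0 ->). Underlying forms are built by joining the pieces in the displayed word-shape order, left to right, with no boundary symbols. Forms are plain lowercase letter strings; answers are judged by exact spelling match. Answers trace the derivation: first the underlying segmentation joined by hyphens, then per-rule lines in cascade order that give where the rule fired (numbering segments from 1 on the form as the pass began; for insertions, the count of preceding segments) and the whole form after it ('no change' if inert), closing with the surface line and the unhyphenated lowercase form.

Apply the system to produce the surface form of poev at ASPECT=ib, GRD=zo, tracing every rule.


underlying: poev-d-ku
1. 0 -> e / C _ C: inserts after position(s) 4, 5: poevedeku
2. b -> p, d -> t, g -> k, v -> f, z -> s / _ #: no change
surface: poevedeku


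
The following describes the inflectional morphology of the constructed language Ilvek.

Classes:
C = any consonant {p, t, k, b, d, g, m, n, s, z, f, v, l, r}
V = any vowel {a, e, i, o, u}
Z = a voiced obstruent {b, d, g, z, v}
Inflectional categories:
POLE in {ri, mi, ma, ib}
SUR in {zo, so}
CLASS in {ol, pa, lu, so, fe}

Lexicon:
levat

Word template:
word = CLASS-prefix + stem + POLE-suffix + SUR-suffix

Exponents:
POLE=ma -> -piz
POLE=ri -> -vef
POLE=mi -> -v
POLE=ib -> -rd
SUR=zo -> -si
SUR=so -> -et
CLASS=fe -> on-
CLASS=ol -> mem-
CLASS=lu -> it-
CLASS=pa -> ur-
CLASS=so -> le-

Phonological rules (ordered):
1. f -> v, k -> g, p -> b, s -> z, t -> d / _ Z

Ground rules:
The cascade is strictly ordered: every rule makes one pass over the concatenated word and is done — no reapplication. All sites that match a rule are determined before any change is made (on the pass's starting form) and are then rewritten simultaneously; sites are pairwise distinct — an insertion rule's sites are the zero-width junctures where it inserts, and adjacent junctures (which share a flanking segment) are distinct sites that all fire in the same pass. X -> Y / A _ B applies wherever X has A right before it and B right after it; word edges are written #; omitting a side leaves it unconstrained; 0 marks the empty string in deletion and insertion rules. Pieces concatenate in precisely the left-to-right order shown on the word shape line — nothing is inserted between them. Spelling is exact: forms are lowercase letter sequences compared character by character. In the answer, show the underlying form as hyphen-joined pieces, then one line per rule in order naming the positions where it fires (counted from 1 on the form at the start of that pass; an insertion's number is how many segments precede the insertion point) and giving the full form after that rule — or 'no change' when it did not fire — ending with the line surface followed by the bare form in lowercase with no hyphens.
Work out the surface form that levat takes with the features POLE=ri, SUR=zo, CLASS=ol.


underlying: mem-levat-vef-si
1. f -> v, k -> g, p -> b, s -> z, t -> d / _ Z: fires at position(s) 8: memlevadvefsi
surface: memlevadvefsi


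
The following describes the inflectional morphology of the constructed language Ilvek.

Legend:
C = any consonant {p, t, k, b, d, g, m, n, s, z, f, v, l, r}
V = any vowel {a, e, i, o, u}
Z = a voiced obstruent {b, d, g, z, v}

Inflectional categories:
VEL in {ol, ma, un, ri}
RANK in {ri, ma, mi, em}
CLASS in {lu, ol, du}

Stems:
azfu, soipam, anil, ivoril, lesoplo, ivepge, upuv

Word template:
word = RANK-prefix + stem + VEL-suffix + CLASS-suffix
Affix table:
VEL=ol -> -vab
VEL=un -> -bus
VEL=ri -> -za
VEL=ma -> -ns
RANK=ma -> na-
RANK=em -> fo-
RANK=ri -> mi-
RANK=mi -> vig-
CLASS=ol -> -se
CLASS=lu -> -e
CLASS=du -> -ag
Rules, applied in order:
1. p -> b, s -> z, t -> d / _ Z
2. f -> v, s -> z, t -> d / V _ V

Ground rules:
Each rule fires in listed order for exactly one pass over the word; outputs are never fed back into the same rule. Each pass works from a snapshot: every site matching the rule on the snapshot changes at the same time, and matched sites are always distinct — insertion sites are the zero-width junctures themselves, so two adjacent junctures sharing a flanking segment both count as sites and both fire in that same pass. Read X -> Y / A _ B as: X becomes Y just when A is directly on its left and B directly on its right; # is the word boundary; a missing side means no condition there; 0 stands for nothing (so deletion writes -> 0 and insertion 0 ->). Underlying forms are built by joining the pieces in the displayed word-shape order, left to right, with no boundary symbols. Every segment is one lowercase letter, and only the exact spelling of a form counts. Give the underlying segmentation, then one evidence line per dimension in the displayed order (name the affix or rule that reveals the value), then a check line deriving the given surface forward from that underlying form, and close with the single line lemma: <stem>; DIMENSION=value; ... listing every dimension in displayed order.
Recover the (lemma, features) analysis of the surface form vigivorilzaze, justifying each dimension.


underlying: vig-ivoril-za-se
VEL=ri - signalled by the affix -za
RANK=mi - signalled by the affix vig-
CLASS=ol - signalled by the affix -se
check: vigivorilzase -> vigivorilzase -> vigivorilzaze
lemma: ivoril; VEL=ri; RANK=mi; CLASS=ol


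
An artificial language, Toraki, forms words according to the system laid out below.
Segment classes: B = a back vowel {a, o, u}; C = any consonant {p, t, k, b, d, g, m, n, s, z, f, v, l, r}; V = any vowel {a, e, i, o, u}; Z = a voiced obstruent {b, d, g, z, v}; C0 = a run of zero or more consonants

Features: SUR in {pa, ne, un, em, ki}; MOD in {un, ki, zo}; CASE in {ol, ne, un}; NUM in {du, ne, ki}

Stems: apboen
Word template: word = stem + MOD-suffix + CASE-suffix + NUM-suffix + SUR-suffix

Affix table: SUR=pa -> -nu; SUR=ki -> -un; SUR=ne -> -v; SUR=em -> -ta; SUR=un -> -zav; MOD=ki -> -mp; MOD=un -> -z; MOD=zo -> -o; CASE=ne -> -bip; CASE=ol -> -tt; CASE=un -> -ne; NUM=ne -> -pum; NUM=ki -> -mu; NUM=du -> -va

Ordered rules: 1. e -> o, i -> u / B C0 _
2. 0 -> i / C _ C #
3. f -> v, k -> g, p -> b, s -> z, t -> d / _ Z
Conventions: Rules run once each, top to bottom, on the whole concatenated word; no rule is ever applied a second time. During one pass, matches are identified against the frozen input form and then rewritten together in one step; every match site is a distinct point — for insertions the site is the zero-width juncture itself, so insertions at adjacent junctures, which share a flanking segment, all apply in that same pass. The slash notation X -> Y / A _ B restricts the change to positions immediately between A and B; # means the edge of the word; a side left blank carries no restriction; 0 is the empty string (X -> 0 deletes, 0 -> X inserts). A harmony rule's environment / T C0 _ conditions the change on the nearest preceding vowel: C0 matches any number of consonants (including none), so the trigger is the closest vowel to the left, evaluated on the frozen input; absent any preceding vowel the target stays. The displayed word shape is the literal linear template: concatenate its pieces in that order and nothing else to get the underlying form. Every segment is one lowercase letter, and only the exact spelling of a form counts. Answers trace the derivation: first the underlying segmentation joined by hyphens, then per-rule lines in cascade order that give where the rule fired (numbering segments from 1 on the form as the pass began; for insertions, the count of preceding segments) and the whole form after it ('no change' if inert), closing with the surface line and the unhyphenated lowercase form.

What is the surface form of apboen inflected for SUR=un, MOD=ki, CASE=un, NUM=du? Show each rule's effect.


underlying: apboen-mp-ne-va-zav
1. e -> o, i -> u / B C0 _: fires at position(s) 5: apboonmpnevazav
2. 0 -> i / C _ C #: no change
3. f -> v, k -> g, p -> b, s -> z, t -> d / _ Z: fires at position(s) 2: abboonmpnevazav
surface: abboonmpnevazav


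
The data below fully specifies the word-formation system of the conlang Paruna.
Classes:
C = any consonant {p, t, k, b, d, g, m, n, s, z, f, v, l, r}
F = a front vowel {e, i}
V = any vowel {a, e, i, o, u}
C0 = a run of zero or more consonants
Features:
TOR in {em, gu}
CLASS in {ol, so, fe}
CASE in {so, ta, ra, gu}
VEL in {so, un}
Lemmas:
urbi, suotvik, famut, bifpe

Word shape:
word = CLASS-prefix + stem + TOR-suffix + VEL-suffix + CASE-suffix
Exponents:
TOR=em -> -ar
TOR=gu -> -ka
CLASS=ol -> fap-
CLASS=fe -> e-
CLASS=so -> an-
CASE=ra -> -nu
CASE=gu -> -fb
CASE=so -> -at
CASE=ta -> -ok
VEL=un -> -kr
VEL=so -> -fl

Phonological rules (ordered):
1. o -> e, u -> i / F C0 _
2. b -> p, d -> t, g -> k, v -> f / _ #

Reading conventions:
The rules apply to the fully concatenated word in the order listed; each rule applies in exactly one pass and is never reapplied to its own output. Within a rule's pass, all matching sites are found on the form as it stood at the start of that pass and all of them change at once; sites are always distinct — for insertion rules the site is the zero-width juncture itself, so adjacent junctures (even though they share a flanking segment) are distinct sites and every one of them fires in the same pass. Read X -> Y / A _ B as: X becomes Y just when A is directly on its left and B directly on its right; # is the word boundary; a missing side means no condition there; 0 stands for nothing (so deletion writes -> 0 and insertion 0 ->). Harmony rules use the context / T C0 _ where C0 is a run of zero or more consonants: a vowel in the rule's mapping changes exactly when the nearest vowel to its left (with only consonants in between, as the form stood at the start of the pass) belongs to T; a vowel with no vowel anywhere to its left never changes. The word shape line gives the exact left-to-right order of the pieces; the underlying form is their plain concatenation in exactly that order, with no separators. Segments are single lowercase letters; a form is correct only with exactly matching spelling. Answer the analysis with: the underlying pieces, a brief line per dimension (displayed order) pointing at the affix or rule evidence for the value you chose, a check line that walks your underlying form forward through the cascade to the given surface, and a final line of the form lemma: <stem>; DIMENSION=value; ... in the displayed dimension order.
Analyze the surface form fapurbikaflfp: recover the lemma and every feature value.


underlying: fap-urbi-ka-fl-fb
TOR=gu - signalled by the affix -ka
CLASS=ol - signalled by the affix fap-
CASE=gu - signalled by the affix -fb
VEL=so - signalled by the affix -fl
check: fapurbikaflfb -> fapurbikaflfb -> fapurbikaflfp
lemma: urbi; TOR=gu; CLASS=ol; CASE=gu; VEL=so


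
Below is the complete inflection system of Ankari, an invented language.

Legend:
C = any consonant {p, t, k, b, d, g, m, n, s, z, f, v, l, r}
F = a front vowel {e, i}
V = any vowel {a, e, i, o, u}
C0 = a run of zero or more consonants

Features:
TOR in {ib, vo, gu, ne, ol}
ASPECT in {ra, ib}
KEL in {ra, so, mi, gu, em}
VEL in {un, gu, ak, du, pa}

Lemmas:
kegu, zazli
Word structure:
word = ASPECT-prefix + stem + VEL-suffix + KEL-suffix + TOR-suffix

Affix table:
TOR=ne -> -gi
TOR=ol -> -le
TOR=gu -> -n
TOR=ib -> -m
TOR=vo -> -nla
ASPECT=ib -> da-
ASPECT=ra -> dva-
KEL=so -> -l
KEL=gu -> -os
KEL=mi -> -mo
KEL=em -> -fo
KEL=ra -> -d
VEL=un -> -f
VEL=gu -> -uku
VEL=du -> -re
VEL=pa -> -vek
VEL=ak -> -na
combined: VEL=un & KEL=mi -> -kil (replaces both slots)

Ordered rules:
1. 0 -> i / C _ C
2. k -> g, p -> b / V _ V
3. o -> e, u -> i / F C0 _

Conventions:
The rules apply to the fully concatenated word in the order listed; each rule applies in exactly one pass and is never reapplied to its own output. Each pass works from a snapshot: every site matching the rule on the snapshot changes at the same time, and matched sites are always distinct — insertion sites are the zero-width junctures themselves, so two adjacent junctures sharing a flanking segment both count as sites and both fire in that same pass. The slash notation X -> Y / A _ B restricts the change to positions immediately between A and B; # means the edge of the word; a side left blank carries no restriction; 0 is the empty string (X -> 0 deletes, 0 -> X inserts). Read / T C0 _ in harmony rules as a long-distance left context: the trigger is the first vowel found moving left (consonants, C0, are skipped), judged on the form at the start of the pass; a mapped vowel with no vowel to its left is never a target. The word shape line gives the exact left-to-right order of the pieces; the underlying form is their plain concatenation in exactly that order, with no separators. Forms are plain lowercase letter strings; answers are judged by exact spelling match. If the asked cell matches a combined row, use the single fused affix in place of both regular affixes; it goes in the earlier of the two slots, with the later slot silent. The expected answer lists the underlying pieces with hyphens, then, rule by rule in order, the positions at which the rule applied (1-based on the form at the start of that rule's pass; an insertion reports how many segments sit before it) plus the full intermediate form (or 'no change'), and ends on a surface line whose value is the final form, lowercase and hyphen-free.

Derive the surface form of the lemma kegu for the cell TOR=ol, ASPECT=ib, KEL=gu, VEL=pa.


underlying: da-kegu-vek-os-le
1. 0 -> i / C _ C: inserts after position(s) 11: dakeguvekosile
2. k -> g, p -> b / V _ V: fires at position(s) 3, 9: dageguvegosile
3. o -> e, u -> i / F C0 _: fires at position(s) 6, 10: dagegivegesile
surface: dagegivegesile


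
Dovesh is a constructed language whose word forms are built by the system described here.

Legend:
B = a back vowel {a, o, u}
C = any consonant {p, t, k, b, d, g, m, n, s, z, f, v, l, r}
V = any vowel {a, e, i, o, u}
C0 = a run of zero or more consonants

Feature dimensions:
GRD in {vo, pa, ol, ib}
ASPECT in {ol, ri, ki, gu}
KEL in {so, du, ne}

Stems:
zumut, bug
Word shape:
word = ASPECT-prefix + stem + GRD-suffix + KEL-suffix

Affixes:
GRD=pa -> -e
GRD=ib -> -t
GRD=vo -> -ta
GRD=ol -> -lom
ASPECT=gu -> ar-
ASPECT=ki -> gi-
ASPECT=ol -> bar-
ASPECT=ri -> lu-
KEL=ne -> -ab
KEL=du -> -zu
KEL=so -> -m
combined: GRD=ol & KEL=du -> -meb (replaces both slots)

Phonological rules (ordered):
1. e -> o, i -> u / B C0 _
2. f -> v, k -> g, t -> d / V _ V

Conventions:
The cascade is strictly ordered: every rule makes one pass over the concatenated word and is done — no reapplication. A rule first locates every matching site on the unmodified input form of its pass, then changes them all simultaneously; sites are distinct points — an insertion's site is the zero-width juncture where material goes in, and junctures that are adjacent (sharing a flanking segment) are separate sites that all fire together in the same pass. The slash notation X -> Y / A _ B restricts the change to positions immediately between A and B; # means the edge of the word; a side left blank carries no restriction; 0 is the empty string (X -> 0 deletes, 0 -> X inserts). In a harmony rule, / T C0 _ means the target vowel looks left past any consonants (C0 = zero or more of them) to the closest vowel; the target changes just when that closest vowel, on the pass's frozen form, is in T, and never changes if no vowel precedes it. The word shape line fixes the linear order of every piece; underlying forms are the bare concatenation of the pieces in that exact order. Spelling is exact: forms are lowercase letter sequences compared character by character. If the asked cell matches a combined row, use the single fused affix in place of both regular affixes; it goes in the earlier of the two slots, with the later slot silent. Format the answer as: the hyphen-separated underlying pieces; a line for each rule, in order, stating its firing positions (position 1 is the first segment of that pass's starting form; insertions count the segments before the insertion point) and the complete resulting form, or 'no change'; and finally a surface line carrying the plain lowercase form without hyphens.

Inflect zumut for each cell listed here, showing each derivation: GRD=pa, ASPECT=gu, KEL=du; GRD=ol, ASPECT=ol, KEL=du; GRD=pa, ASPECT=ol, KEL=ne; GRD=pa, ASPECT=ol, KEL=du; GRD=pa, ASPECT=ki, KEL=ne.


cell GRD=pa, ASPECT=gu, KEL=du:
underlying: ar-zumut-e-zu
1. e -> o, i -> u / B C0 _: fires at position(s) 8: arzumutozu
2. f -> v, k -> g, t -> d / V _ V: fires at position(s) 7: arzumudozu
surface: arzumudozu

cell GRD=ol, ASPECT=ol, KEL=du:
underlying: bar-zumut-meb
1. e -> o, i -> u / B C0 _: fires at position(s) 10: barzumutmob
2. f -> v, k -> g, t -> d / V _ V: no change
surface: barzumutmob

cell GRD=pa, ASPECT=ol, KEL=ne:
underlying: bar-zumut-e-ab
1. e -> o, i -> u / B C0 _: fires at position(s) 9: barzumutoab
2. f -> v, k -> g, t -> d / V _ V: fires at position(s) 8: barzumudoab
surface: barzumudoab

cell GRD=pa, ASPECT=ol, KEL=du:
underlying: bar-zumut-e-zu
1. e -> o, i -> u / B C0 _: fires at position(s) 9: barzumutozu
2. f -> v, k -> g, t -> d / V _ V: fires at position(s) 8: barzumudozu
surface: barzumudozu

cell GRD=pa, ASPECT=ki, KEL=ne:
underlying: gi-zumut-e-ab
1. e -> o, i -> u / B C0 _: fires at position(s) 8: gizumutoab
2. f -> v, k -> g, t -> d / V _ V: fires at position(s) 7: gizumudoab
surface: gizumudoab


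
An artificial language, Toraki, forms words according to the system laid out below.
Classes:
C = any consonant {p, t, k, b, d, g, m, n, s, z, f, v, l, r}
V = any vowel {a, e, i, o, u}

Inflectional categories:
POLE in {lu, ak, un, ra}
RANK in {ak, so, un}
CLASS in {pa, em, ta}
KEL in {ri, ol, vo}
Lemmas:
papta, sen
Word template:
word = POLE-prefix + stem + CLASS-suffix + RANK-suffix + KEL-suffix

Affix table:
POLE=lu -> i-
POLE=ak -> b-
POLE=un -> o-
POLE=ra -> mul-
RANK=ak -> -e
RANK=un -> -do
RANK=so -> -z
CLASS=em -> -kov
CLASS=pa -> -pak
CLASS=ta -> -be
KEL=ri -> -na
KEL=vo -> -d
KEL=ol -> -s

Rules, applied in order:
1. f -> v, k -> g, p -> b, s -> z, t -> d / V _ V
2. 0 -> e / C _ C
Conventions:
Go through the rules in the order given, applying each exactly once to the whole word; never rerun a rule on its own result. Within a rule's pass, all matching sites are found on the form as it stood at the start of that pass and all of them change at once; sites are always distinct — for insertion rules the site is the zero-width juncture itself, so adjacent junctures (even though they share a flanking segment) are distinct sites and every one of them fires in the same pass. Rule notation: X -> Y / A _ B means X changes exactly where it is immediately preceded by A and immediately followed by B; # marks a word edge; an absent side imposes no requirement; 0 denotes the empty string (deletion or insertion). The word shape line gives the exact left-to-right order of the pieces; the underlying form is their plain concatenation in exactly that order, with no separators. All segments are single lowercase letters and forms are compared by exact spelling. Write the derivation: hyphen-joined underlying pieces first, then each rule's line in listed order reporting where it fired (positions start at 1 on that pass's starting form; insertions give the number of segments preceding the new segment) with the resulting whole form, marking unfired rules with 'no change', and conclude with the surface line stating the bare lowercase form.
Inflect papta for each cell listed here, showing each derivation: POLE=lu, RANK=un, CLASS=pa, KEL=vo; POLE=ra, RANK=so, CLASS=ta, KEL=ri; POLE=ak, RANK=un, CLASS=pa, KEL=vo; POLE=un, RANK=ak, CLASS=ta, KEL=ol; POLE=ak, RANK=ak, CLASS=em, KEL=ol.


cell POLE=lu, RANK=un, CLASS=pa, KEL=vo:
underlying: i-papta-pak-do-d
1. f -> v, k -> g, p -> b, s -> z, t -> d / V _ V: fires at position(s) 2, 7: ibaptabakdod
2. 0 -> e / C _ C: inserts after position(s) 4, 9: ibapetabakedod
surface: ibapetabakedod

cell POLE=ra, RANK=so, CLASS=ta, KEL=ri:
underlying: mul-papta-be-z-na
1. f -> v, k -> g, p -> b, s -> z, t -> d / V _ V: no change
2. 0 -> e / C _ C: inserts after position(s) 3, 6, 11: mulepapetabezena
surface: mulepapetabezena

cell POLE=ak, RANK=un, CLASS=pa, KEL=vo:
underlying: b-papta-pak-do-d
1. f -> v, k -> g, p -> b, s -> z, t -> d / V _ V: fires at position(s) 7: bpaptabakdod
2. 0 -> e / C _ C: inserts after position(s) 1, 4, 9: bepapetabakedod
surface: bepapetabakedod

cell POLE=un, RANK=ak, CLASS=ta, KEL=ol:
underlying: o-papta-be-e-s
1. f -> v, k -> g, p -> b, s -> z, t -> d / V _ V: fires at position(s) 2: obaptabees
2. 0 -> e / C _ C: inserts after position(s) 4: obapetabees
surface: obapetabees

cell POLE=ak, RANK=ak, CLASS=em, KEL=ol:
underlying: b-papta-kov-e-s
1. f -> v, k -> g, p -> b, s -> z, t -> d / V _ V: fires at position(s) 7: bpaptagoves
2. 0 -> e / C _ C: inserts after position(s) 1, 4: bepapetagoves
surface: bepapetagoves


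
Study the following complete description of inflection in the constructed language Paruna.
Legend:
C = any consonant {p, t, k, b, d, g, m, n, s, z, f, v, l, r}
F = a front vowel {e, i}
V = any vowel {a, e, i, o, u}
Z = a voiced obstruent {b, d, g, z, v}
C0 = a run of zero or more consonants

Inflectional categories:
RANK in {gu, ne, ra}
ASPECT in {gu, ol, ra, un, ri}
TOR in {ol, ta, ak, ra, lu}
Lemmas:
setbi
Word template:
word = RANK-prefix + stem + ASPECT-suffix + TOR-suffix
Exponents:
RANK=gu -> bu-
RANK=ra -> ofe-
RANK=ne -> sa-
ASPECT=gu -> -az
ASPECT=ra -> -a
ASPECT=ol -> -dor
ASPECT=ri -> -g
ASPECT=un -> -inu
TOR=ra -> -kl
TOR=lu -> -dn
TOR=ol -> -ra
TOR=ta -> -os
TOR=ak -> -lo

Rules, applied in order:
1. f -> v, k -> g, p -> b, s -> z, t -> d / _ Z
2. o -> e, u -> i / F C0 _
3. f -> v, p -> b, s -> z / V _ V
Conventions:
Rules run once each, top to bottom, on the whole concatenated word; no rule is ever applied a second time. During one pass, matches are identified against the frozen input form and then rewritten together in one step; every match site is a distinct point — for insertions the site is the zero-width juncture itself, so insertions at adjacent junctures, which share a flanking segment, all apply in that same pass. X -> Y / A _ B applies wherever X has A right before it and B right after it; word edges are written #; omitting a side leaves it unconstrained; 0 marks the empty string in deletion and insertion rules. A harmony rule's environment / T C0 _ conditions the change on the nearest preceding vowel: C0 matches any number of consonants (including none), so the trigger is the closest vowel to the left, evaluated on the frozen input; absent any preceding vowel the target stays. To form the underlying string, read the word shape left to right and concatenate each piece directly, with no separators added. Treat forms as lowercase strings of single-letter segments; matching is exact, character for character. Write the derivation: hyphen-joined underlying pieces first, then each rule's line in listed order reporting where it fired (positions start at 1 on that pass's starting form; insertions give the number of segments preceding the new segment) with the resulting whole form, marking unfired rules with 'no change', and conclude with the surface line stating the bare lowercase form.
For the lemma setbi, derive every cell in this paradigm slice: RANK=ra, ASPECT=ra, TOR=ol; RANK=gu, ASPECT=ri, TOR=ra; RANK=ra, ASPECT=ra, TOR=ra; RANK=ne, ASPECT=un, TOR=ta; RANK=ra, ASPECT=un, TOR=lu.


cell RANK=ra, ASPECT=ra, TOR=ol:
underlying: ofe-setbi-a-ra
1. f -> v, k -> g, p -> b, s -> z, t -> d / _ Z: fires at position(s) 6: ofesedbiara
2. o -> e, u -> i / F C0 _: no change
3. f -> v, p -> b, s -> z / V _ V: fires at position(s) 2, 4: ovezedbiara
surface: ovezedbiara

cell RANK=gu, ASPECT=ri, TOR=ra:
underlying: bu-setbi-g-kl
1. f -> v, k -> g, p -> b, s -> z, t -> d / _ Z: fires at position(s) 5: busedbigkl
2. o -> e, u -> i / F C0 _: no change
3. f -> v, p -> b, s -> z / V _ V: fires at position(s) 3: buzedbigkl
surface: buzedbigkl

cell RANK=ra, ASPECT=ra, TOR=ra:
underlying: ofe-setbi-a-kl
1. f -> v, k -> g, p -> b, s -> z, t -> d / _ Z: fires at position(s) 6: ofesedbiakl
2. o -> e, u -> i / F C0 _: no change
3. f -> v, p -> b, s -> z / V _ V: fires at position(s) 2, 4: ovezedbiakl
surface: ovezedbiakl

cell RANK=ne, ASPECT=un, TOR=ta:
underlying: sa-setbi-inu-os
1. f -> v, k -> g, p -> b, s -> z, t -> d / _ Z: fires at position(s) 5: sasedbiinuos
2. o -> e, u -> i / F C0 _: fires at position(s) 10: sasedbiinios
3. f -> v, p -> b, s -> z / V _ V: fires at position(s) 3: sazedbiinios
surface: sazedbiinios

cell RANK=ra, ASPECT=un, TOR=lu:
underlying: ofe-setbi-inu-dn
1. f -> v, k -> g, p -> b, s -> z, t -> d / _ Z: fires at position(s) 6: ofesedbiinudn
2. o -> e, u -> i / F C0 _: fires at position(s) 11: ofesedbiinidn
3. f -> v, p -> b, s -> z / V _ V: fires at position(s) 2, 4: ovezedbiinidn
surface: ovezedbiinidn


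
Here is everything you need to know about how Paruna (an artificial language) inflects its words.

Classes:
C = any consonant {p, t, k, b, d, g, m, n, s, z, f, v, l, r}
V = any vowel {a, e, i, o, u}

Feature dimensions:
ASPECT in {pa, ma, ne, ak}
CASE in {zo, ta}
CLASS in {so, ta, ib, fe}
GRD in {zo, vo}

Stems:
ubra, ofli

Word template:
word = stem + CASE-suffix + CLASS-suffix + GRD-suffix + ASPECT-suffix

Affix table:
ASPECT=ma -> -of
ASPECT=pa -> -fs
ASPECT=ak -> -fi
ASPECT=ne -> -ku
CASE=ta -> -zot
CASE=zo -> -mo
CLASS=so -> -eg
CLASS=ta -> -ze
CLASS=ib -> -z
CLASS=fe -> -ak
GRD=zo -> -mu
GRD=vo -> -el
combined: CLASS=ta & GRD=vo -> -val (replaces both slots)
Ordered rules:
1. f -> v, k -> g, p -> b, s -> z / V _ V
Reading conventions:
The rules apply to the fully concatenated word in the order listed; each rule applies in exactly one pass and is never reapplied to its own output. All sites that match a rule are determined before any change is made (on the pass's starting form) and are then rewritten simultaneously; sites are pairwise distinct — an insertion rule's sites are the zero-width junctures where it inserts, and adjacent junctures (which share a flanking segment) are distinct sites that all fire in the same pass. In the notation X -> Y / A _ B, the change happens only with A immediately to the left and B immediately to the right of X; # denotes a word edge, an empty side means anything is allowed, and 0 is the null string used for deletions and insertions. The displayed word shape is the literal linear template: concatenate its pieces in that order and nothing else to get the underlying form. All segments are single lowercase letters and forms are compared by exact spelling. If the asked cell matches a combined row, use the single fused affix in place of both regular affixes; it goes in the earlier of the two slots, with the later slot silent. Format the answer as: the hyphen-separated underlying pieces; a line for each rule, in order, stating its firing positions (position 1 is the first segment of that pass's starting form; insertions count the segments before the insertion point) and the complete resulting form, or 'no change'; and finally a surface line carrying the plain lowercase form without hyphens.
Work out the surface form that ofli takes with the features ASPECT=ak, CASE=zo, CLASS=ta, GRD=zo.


underlying: ofli-mo-ze-mu-fi
1. f -> v, k -> g, p -> b, s -> z / V _ V: fires at position(s) 11: oflimozemuvi
surface: oflimozemuvi
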